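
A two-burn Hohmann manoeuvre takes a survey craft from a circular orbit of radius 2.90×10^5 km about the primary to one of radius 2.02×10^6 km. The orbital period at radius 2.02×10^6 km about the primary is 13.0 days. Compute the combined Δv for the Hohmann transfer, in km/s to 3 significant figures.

From Kepler's third law T² = 4π²r³/μ at r = 2.02×10^6 km, T = 13.0 days = 13.0 × 86400 s = 1.1232×10^6 s: μ = 4π²r³/T² = 2.57929×10^8 km³/s².
The Hohmann ellipse has a_t = (r₁ + r₂)/2 = 1.155×10^6 km.
Circular speed at r₁: v₁ = √(μ/r₁) = √(2.57929×10^8/2.900×10^5) = 29.8230 km/s.
On the transfer ellipse at r₁, vis-viva gives v_p = √[μ(2/r₁ − 1/a_t)] = 39.4399 km/s.
First burn Δv₁ = |v_p − v₁| = 9.6169 km/s.
At r₂, v₂ = √(μ/r₂) = 11.2999 km/s.
Transfer-orbit speed at r₂: v_a = √[μ(2/r₂ − 1/a_t)] = 5.66216 km/s.
Second burn Δv₂ = |v₂ − v_a| = 5.6377 km/s.
Δv = Δv₁ + Δv₂ = 9.6169 + 5.6377 = 15.25 km/s.

Δv = 15.3 km/s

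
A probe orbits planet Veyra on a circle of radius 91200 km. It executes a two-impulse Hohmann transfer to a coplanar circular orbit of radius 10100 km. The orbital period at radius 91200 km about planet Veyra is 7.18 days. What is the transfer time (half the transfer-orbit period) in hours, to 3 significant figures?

t = 35.7 hours

From Kepler's third law T² = 4π²r³/μ at r = 91200 km, T = 7.18 days = 7.18 × 86400 s = 6.20352×10^5 s: μ = 4π²r³/T² = 77815.8 km³/s².
Transfer-ellipse semi-major axis a_t = (r₁ + r₂)/2 = (91200 + 10100)/2 = 50650 km.
Transfer time t = π√(a_t³/μ) = π√((50650)³ / 77815.8) = 1.284×10^5 s.
Converting: 1.284×10^5 s ÷ 3600 s/hour = 35.7 hours.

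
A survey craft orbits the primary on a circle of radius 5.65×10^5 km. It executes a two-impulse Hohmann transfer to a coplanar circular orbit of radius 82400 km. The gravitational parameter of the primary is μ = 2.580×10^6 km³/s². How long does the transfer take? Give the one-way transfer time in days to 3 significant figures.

t = 4.17 days

Semi-major axis of the transfer orbit: a_t = (5.650×10^5 + 82400)/2 = 3.237×10^5 km.
By Kepler's third law the transfer-orbit period is T = 2π√(a_t³/μ), so t = T/2 = 3.602×10^5 s.
Converting: 3.602×10^5 s ÷ 86400 s/day = 4.17 days.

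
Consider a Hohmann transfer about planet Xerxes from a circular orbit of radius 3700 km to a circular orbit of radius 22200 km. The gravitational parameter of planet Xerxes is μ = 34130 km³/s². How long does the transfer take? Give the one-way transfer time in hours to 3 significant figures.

The Hohmann ellipse has a_t = (r₁ + r₂)/2 = 12950 km.
Transfer time t = π√(a_t³/μ) = π√((12950)³ / 34130) = 25060 s.
Converting: 25060 s ÷ 3600 s/hour = 6.96 hours.

t = 6.96 hours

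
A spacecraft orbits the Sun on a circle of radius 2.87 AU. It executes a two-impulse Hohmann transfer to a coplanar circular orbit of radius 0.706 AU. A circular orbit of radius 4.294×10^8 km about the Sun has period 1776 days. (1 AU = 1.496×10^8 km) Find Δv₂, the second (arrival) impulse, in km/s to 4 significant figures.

From Kepler's third law T² = 4π²r³/μ at r = 4.294×10^8 km, T = 1776 days = 1776 × 86400 s = 1.534464×10^8 s: μ = 4π²r³/T² = 1.32749×10^11 km³/s².
In km: r₁ = 2.87 × 1.496×10^8 = 4.29352×10^8 km; r₂ = 0.706 × 1.496×10^8 = 1.056176×10^8 km.
The Hohmann ellipse has a_t = (r₁ + r₂)/2 = 2.674848×10^8 km.
On the circular orbit at r = 1.056176×10^8 km, v_c = √(μ/r) = 35.4526 km/s.
Vis-viva on the transfer ellipse at r = 1.056176×10^8 km gives v_t = √[μ(2/r − 1/a_t)] = 44.9164 km/s.
Δv₂ = |v_t − v_c| = |44.9164 − 35.4526| = 9.464 km/s.

Δv₂ = 9.464 km/s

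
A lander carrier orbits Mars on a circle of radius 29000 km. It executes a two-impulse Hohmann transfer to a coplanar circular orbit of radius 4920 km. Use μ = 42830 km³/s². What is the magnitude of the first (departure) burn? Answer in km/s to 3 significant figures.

Transfer-ellipse semi-major axis a_t = (r₁ + r₂)/2 = (29000 + 4920)/2 = 16960 km.
On the circular orbit at r = 29000 km, v_c = √(μ/r) = 1.21528 km/s.
Vis-viva on the transfer ellipse at r = 29000 km gives v_t = √[μ(2/r − 1/a_t)] = 0.654553 km/s.
Δv₁ = |v_t − v_c| = |0.654553 − 1.21528| = 0.5607 km/s.

Δv₁ = 0.561 km/s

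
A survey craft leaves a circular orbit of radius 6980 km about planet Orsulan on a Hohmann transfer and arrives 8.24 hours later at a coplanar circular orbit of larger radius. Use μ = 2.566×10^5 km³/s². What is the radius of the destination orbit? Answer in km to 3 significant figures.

Transfer time t = 8.24 hours = 29664 s, and t = π√(a_t³/μ).
So a_t = (μ t²/π²)^(1/3) = (2.566×10^5 × (29664)² / π²)^(1/3) = 28388 km.
Since a_t = (r₁ + r₂)/2, r₂ = 2a_t − r₁ = 2×28388 − 6980 = 49796 km.

r₂ = 49800 km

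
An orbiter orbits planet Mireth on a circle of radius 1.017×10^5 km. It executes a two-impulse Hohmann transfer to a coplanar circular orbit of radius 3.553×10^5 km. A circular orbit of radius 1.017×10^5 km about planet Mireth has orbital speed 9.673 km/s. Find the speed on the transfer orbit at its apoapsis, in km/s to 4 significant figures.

v = 3.453 km/s

From the circular-orbit relation v² = μ/r at r = 1.017×10^5 km: μ = v²r = (9.673)² × 1.017×10^5 = 9.51576×10^6 km³/s².
Transfer-ellipse semi-major axis a_t = (r₁ + r₂)/2 = (1.017×10^5 + 3.553×10^5)/2 = 2.285×10^5 km.
The apoapsis of the transfer ellipse is at r = 3.553×10^5 km.
Vis-viva: v = √[μ(2/r − 1/a_t)] = √[9.51576×10^6 × (2/3.553×10^5 − 1/2.285×10^5)] = 3.453 km/s.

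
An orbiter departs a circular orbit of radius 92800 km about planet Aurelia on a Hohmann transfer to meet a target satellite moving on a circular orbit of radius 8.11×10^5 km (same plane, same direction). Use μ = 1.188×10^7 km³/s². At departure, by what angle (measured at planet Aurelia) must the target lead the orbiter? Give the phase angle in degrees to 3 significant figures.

The Hohmann ellipse has a_t = (r₁ + r₂)/2 = 4.519×10^5 km.
The half-period of the transfer ellipse is t = π√(a_t³/μ) = 2.769×10^5 s.
The target's mean motion on its circular orbit is ω₂ = √(μ/r₂³) = 4.719×10^-6 rad/s.
Angle swept by the target during transfer: ω₂·t = 1.3067 rad = 74.87°.
Arrival is 180° from departure on the ellipse, so φ = 180° − 74.87° = 105°.

φ = 105°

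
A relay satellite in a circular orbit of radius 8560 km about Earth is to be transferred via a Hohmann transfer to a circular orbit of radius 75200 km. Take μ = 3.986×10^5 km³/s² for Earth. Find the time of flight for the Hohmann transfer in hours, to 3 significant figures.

t = 11.8 hours

The Hohmann ellipse has a_t = (r₁ + r₂)/2 = 41880 km.
Half the transfer-orbit period gives t = π√(a_t³/μ) = 42650 s.
Converting: 42650 s ÷ 3600 s/hour = 11.8 hours.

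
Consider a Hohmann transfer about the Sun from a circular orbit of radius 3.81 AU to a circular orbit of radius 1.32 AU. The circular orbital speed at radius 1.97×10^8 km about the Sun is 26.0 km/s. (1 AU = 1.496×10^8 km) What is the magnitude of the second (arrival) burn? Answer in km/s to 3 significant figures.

From the circular-orbit relation v² = μ/r at r = 1.97×10^8 km: μ = v²r = (26.0)² × 1.97×10^8 = 1.33172×10^11 km³/s².
In km: r₁ = 3.81 × 1.496×10^8 = 5.69976×10^8 km; r₂ = 1.32 × 1.496×10^8 = 1.97472×10^8 km.
The Hohmann ellipse has a_t = (r₁ + r₂)/2 = 3.83724×10^8 km.
Circular speed at r = 1.97472×10^8 km: v_c = √(μ/r) = 25.969 km/s.
Transfer-orbit speed at the same r (vis-viva, a = a_t): v_t = √[μ(2/r − 1/a_t)] = 31.650 km/s.
Δv₂ = |v_t − v_c| = |31.650 − 25.969| = 5.681 km/s.

Δv₂ = 5.68 km/s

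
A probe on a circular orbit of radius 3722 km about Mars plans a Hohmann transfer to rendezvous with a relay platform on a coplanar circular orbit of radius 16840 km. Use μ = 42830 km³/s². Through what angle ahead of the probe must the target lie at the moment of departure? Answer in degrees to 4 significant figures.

φ = 94.14°

The Hohmann ellipse has a_t = (r₁ + r₂)/2 = 10281 km.
The half-period of the transfer ellipse is t = π√(a_t³/μ) = 15824 s.
Target angular speed ω₂ = √(μ/r₂³) = 9.4702×10^-5 rad/s.
Angle swept by the target during transfer: ω₂·t = 1.4986 rad = 85.86°.
Arrival is 180° from departure on the ellipse, so φ = 180° − 85.86° = 94.14°.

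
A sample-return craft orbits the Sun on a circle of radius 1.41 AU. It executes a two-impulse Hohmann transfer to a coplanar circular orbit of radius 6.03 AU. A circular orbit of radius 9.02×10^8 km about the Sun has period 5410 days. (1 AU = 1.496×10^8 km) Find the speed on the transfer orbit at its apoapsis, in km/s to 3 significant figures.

v = 7.46 km/s

From Kepler's third law T² = 4π²r³/μ at r = 9.02×10^8 km, T = 5410 days = 5410 × 86400 s = 4.67424×10^8 s: μ = 4π²r³/T² = 1.32604×10^11 km³/s².
In km: r₁ = 1.41 × 1.496×10^8 = 2.10936×10^8 km; r₂ = 6.03 × 1.496×10^8 = 9.02088×10^8 km.
Transfer-ellipse semi-major axis a_t = (r₁ + r₂)/2 = (2.10936×10^8 + 9.02088×10^8)/2 = 5.56512×10^8 km.
The apoapsis of the transfer ellipse is at r = 9.02088×10^8 km.
Applying v² = μ(2/r − 1/a_t): v = 7.464 km/s.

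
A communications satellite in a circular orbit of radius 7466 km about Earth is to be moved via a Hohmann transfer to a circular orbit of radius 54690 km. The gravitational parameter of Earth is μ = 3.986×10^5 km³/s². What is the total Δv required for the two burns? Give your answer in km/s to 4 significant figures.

Δv = 3.763 km/s

The Hohmann ellipse has a_t = (r₁ + r₂)/2 = 31078 km.
At r₁ the circular-orbit speed is v₁ = √(μ/r₁) = 7.3068 km/s.
Transfer-orbit speed at r₁ (v² = μ(2/r − 1/a)): v_p = √[μ(2/r₁ − 1/a_t)] = 9.6929 km/s.
First burn Δv₁ = |v_p − v₁| = 2.3861 km/s.
Circular speed at r₂: v₂ = √(μ/r₂) = 2.6997 km/s.
Transfer-orbit speed at r₂: v_a = √[μ(2/r₂ − 1/a_t)] = 1.3232 km/s.
Second burn Δv₂ = |v₂ − v_a| = 1.3765 km/s.
Total Δv = Δv₁ + Δv₂ = 3.763 km/s.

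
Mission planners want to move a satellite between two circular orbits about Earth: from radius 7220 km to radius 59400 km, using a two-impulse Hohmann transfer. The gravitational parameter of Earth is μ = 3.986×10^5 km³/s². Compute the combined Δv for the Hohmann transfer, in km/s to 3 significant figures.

Δv = 3.88 km/s

The Hohmann ellipse has a_t = (r₁ + r₂)/2 = 33310 km.
Circular speed at r₁: v₁ = √(μ/r₁) = √(3.986×10^5/7220) = 7.430 km/s.
On the transfer ellipse at r₁, vis-viva equation gives v_p = √[μ(2/r₁ − 1/a_t)] = 9.922 km/s.
First burn Δv₁ = |v_p − v₁| = 2.492 km/s.
At r₂, v₂ = √(μ/r₂) = 2.590 km/s.
Transfer-orbit speed at r₂: v_a = √[μ(2/r₂ − 1/a_t)] = 1.206 km/s.
Second burn Δv₂ = |v₂ − v_a| = 1.384 km/s.
Total Δv = Δv₁ + Δv₂ = 3.876 km/s.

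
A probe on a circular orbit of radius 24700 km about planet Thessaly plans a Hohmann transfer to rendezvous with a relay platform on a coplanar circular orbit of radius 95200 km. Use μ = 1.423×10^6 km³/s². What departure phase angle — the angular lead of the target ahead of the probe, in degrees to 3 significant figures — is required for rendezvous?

φ = 90.1°

Semi-major axis of the transfer orbit: a_t = (24700 + 95200)/2 = 59950 km.
The half-period of the transfer ellipse is t = π√(a_t³/μ) = 38657.272 s.
Target angular speed ω₂ = √(μ/r₂³) = 4.0611313×10^-5 rad/s.
Angle swept by the target during transfer: ω₂·t = 1.5699226 rad = 89.9499°.
Arrival is 180° from departure on the ellipse, so φ = 180° − 89.9499° = 90.1°.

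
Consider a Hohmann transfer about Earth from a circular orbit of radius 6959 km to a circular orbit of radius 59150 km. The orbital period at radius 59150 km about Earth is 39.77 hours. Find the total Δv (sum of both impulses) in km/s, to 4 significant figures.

Δv = 3.961 km/s

From Kepler's third law T² = 4π²r³/μ at r = 59150 km, T = 39.77 hours = 39.77 × 3600 s = 1.43172×10^5 s: μ = 4π²r³/T² = 3.98573×10^5 km³/s².
Semi-major axis of the transfer orbit: a_t = (6959 + 59150)/2 = 33054.5 km.
Circular speed at r₁: v₁ = √(μ/r₁) = √(3.98573×10^5/6959) = 7.5680 km/s.
Transfer-orbit speed at r₁ (v² = μ(2/r − 1/a)): v_p = √[μ(2/r₁ − 1/a_t)] = 10.124 km/s.
First burn Δv₁ = |v_p − v₁| = 2.556 km/s.
At r₂, v₂ = √(μ/r₂) = 2.596 km/s.
Transfer-orbit speed at r₂: v_a = √[μ(2/r₂ − 1/a_t)] = 1.191 km/s.
Second burn Δv₂ = |v₂ − v_a| = 1.405 km/s.
Total Δv = Δv₁ + Δv₂ = 3.961 km/s.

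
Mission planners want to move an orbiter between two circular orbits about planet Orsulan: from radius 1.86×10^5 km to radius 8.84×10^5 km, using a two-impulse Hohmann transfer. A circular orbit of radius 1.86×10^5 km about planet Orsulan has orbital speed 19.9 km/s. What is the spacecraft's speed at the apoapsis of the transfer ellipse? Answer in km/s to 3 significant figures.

From the circular-orbit relation v² = μ/r at r = 1.86×10^5 km: μ = v²r = (19.9)² × 1.86×10^5 = 7.36579×10^7 km³/s².
Transfer-ellipse semi-major axis a_t = (r₁ + r₂)/2 = (1.860×10^5 + 8.840×10^5)/2 = 5.350×10^5 km.
The apoapsis of the transfer ellipse is at r = 8.840×10^5 km.
From the vis-viva equation, v = √[μ(2/r − 1/a_t)] = 5.382 km/s.

v = 5.38 km/s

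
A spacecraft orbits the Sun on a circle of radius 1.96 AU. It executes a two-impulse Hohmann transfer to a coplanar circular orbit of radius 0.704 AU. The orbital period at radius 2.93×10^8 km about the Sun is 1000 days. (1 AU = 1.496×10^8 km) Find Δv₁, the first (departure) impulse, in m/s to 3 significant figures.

From Kepler's third law T² = 4π²r³/μ at r = 2.93×10^8 km, T = 1000 days = 1000 × 86400 s = 8.640×10^7 s: μ = 4π²r³/T² = 1.33026×10^11 km³/s².
In km: r₁ = 1.96 × 1.496×10^8 = 2.93216×10^8 km; r₂ = 0.704 × 1.496×10^8 = 1.053184×10^8 km.
Semi-major axis of the transfer orbit: a_t = (2.93216×10^8 + 1.053184×10^8)/2 = 1.992672×10^8 km.
Circular speed at r = 2.93216×10^8 km: v_c = √(μ/r) = 21.300 km/s.
Transfer-orbit speed at the same r (vis-viva, a = a_t): v_t = √[μ(2/r − 1/a_t)] = 15.485 km/s.
Δv₁ = |v_t − v_c| = |15.485 − 21.300| = 5.815 km/s.

Δv₁ = 5810 m/s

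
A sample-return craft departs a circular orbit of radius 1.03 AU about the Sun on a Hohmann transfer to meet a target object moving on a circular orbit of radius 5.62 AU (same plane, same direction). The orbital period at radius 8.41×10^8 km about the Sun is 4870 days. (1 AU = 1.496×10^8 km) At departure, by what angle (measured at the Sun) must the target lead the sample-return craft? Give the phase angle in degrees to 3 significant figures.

From Kepler's third law T² = 4π²r³/μ at r = 8.41×10^8 km, T = 4870 days = 4870 × 86400 s = 4.20768×10^8 s: μ = 4π²r³/T² = 1.32636×10^11 km³/s².
In km: r₁ = 1.03 × 1.496×10^8 = 1.54088×10^8 km; r₂ = 5.62 × 1.496×10^8 = 8.40752×10^8 km.
The Hohmann ellipse has a_t = (r₁ + r₂)/2 = 4.9742×10^8 km.
Transfer time t = π√(a_t³/μ) = 9.56982×10^7 s.
Target angular speed ω₂ = √(μ/r₂³) = 1.49393×10^-8 rad/s.
Angle swept by the target during transfer: ω₂·t = 1.42966 rad = 81.91°.
Arrival is 180° from departure on the ellipse, so φ = 180° − 81.91° = 98.1°.

φ = 98.1°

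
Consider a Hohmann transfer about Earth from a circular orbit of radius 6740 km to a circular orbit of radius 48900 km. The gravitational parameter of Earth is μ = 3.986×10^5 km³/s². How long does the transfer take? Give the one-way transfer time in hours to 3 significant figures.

Transfer-ellipse semi-major axis a_t = (r₁ + r₂)/2 = (6740 + 48900)/2 = 27820 km.
Transfer time t = π√(a_t³/μ) = π√((27820)³ / 3.986×10^5) = 23090 s.
Converting: 23090 s ÷ 3600 s/hour = 6.41 hours.

t = 6.41 hours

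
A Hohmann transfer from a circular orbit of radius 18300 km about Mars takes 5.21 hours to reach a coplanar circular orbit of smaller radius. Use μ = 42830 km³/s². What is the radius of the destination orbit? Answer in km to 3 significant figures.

Transfer time t = 5.21 hours = 18756 s, and t = π√(a_t³/μ).
So a_t = (μ t²/π²)^(1/3) = (42830 × (18756)² / π²)^(1/3) = 11514 km.
Since a_t = (r₁ + r₂)/2, r₂ = 2a_t − r₁ = 2×11514 − 18300 = 4728 km.

r₂ = 4730 km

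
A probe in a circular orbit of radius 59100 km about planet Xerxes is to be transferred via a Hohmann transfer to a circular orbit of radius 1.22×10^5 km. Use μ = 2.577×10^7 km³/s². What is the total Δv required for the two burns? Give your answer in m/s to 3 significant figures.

Δv = 6150 m/s

The Hohmann ellipse has a_t = (r₁ + r₂)/2 = 90550 km.
At r₁ the circular-orbit speed is v₁ = √(μ/r₁) = 20.88159 km/s.
On the transfer ellipse at r₁, v² = μ(2/r − 1/a) gives v_p = √[μ(2/r₁ − 1/a_t)] = 24.23813 km/s.
First burn Δv₁ = |v_p − v₁| = 3.357 km/s.
At r₂, v₂ = √(μ/r₂) = 14.534 km/s.
Transfer-orbit speed at r₂: v_a = √[μ(2/r₂ − 1/a_t)] = 11.742 km/s.
Second burn Δv₂ = |v₂ − v_a| = 2.792 km/s.
Total Δv = Δv₁ + Δv₂ = 6.149 km/s.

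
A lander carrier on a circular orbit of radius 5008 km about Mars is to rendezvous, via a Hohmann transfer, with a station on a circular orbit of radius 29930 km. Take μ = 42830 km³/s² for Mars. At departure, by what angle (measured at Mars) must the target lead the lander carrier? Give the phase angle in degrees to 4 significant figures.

φ = 99.74°

Semi-major axis of the transfer orbit: a_t = (5008 + 29930)/2 = 17469 km.
Transfer time t = π√(a_t³/μ) = 35049.2 s.
Target angular speed ω₂ = √(μ/r₂³) = 3.99681×10^-5 rad/s.
Angle swept by the target during transfer: ω₂·t = 1.40085 rad = 80.26°.
The lander carrier traverses 180° on the transfer ellipse, so the target must lead by 180° − 80.26° = 99.74°.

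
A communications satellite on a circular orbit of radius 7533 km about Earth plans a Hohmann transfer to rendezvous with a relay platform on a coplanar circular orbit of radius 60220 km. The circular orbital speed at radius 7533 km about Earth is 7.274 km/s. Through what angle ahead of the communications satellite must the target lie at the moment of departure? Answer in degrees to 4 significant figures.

φ = 104.1°

From the circular-orbit relation v² = μ/r at r = 7533 km: μ = v²r = (7.274)² × 7533 = 3.98579×10^5 km³/s².
Transfer-ellipse semi-major axis a_t = (r₁ + r₂)/2 = (7533 + 60220)/2 = 33876.5 km.
Transfer time t = π√(a_t³/μ) = 31027.0 s.
Target angular speed ω₂ = √(μ/r₂³) = 4.27215×10^-5 rad/s.
Angle swept by the target during transfer: ω₂·t = 1.32552 rad = 75.947°.
The communications satellite traverses 180° on the transfer ellipse, so the target must lead by 180° − 75.947° = 104.1°.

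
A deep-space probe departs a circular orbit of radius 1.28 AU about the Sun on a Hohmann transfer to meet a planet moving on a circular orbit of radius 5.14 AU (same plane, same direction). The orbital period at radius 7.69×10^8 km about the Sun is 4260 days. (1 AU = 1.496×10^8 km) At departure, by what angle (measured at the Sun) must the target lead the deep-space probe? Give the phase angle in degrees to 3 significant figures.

φ = 91.2°

From Kepler's third law T² = 4π²r³/μ at r = 7.69×10^8 km, T = 4260 days = 4260 × 86400 s = 3.68064×10^8 s: μ = 4π²r³/T² = 1.32523×10^11 km³/s².
In km: r₁ = 1.28 × 1.496×10^8 = 1.91488×10^8 km; r₂ = 5.14 × 1.496×10^8 = 7.68944×10^8 km.
Transfer-ellipse semi-major axis a_t = (r₁ + r₂)/2 = (1.91488×10^8 + 7.68944×10^8)/2 = 4.80216×10^8 km.
Transfer time t = π√(a_t³/μ) = 9.0815×10^7 s.
The target's mean motion on its circular orbit is ω₂ = √(μ/r₂³) = 1.7073×10^-8 rad/s.
Angle swept by the target during transfer: ω₂·t = 1.5505 rad = 88.84°.
The deep-space probe traverses 180° on the transfer ellipse, so the target must lead by 180° − 88.84° = 91.2°.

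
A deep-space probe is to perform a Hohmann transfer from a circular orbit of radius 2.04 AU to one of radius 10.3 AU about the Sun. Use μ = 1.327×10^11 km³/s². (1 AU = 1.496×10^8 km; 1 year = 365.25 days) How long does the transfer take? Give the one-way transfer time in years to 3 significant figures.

In km: r₁ = 2.04 × 1.496×10^8 = 3.05184×10^8 km; r₂ = 10.3 × 1.496×10^8 = 1.54088×10^9 km.
Transfer-ellipse semi-major axis a_t = (r₁ + r₂)/2 = (3.05184×10^8 + 1.54088×10^9)/2 = 9.23032×10^8 km.
Half the transfer-orbit period gives t = π√(a_t³/μ) = 2.418×10^8 s.
Converting: 2.418×10^8 s ÷ 3.15576×10^7 s/year (365.25 × 86400) = 7.66 years.

t = 7.66 years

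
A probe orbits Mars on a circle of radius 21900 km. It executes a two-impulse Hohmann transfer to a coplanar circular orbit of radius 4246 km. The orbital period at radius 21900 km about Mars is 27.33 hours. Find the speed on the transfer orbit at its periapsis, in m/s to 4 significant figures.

From Kepler's third law T² = 4π²r³/μ at r = 21900 km, T = 27.33 hours = 27.33 × 3600 s = 98388 s: μ = 4π²r³/T² = 42835.9 km³/s².
The Hohmann ellipse has a_t = (r₁ + r₂)/2 = 13073 km.
At periapsis, r = 4246 km.
Applying v² = μ(2/r − 1/a_t): v = 4.111 km/s.

v = 4111 m/s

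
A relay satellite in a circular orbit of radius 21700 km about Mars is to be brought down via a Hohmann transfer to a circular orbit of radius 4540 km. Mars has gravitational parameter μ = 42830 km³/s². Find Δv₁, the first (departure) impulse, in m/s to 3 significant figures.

The Hohmann ellipse has a_t = (r₁ + r₂)/2 = 13120 km.
On the circular orbit at r = 21700 km, v_c = √(μ/r) = 1.4049 km/s.
Transfer-orbit speed at the same r (vis-viva, a = a_t): v_t = √[μ(2/r − 1/a_t)] = 0.82643 km/s.
Δv₁ = |v_t − v_c| = |0.82643 − 1.4049| = 0.5785 km/s.

Δv₁ = 578 m/s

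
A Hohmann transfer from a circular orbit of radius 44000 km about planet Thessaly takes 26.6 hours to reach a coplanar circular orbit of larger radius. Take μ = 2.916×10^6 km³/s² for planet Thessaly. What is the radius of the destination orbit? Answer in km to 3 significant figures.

Transfer time t = 26.6 hours = 95760 s, and t = π√(a_t³/μ).
So a_t = (μ t²/π²)^(1/3) = (2.916×10^6 × (95760)² / π²)^(1/3) = 1.3941×10^5 km.
Since a_t = (r₁ + r₂)/2, r₂ = 2a_t − r₁ = 2×1.3941×10^5 − 44000 = 2.3482×10^5 km.

r₂ = 2.35×10^5 km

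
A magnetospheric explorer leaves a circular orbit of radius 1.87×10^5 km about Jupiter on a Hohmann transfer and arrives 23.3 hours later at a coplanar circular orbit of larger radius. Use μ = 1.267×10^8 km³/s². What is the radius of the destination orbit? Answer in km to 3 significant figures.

Transfer time t = 23.3 hours = 83880 s, and t = π√(a_t³/μ).
So a_t = (μ t²/π²)^(1/3) = (1.267×10^8 × (83880)² / π²)^(1/3) = 4.4867×10^5 km.
Since a_t = (r₁ + r₂)/2, r₂ = 2a_t − r₁ = 2×4.4867×10^5 − 1.870×10^5 = 7.1034×10^5 km.

r₂ = 7.10×10^5 km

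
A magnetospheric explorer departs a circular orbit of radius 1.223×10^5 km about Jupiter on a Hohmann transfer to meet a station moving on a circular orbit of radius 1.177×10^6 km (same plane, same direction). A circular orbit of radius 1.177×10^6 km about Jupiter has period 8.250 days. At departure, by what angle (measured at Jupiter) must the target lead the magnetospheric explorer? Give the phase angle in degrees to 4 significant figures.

From Kepler's third law T² = 4π²r³/μ at r = 1.177×10^6 km, T = 8.250 days = 8.250 × 86400 s = 7.128×10^5 s: μ = 4π²r³/T² = 1.26693×10^8 km³/s².
The Hohmann ellipse has a_t = (r₁ + r₂)/2 = 6.4965×10^5 km.
Transfer time t = π√(a_t³/μ) = 1.4615×10^5 s.
The target's mean motion on its circular orbit is ω₂ = √(μ/r₂³) = 8.8148×10^-6 rad/s.
Angle swept by the target during transfer: ω₂·t = 1.2883 rad = 73.81°.
The magnetospheric explorer traverses 180° on the transfer ellipse, so the target must lead by 180° − 73.81° = 106.2°.

φ = 106.2°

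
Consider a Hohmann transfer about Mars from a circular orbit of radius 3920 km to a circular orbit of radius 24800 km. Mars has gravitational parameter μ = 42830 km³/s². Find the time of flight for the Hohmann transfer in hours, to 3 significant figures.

t = 7.26 hours

Transfer-ellipse semi-major axis a_t = (r₁ + r₂)/2 = (3920 + 24800)/2 = 14360 km.
Transfer time t = π√(a_t³/μ) = π√((14360)³ / 42830) = 26120 s.
Converting: 26120 s ÷ 3600 s/hour = 7.26 hours.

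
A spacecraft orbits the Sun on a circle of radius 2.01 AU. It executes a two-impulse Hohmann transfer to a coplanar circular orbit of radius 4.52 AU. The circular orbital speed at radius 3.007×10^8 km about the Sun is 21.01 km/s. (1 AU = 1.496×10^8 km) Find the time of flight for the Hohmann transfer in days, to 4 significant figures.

From the circular-orbit relation v² = μ/r at r = 3.007×10^8 km: μ = v²r = (21.01)² × 3.007×10^8 = 1.32735×10^11 km³/s².
In km: r₁ = 2.01 × 1.496×10^8 = 3.00696×10^8 km; r₂ = 4.52 × 1.496×10^8 = 6.76192×10^8 km.
Transfer-ellipse semi-major axis a_t = (r₁ + r₂)/2 = (3.00696×10^8 + 6.76192×10^8)/2 = 4.88444×10^8 km.
Transfer time t = π√(a_t³/μ) = π√((4.88444×10^8)³ / 1.32735×10^11) = 9.308×10^7 s.
Converting: 9.308×10^7 s ÷ 86400 s/day = 1077 days.

t = 1077 days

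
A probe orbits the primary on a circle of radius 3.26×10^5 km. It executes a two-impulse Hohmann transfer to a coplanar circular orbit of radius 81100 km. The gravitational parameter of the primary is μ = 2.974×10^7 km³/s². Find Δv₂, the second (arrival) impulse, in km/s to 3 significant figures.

Δv₂ = 5.08 km/s

Semi-major axis of the transfer orbit: a_t = (3.260×10^5 + 81100)/2 = 2.0355×10^5 km.
On the circular orbit at r = 81100 km, v_c = √(μ/r) = 19.1496 km/s.
Vis-viva on the transfer ellipse at r = 81100 km gives v_t = √[μ(2/r − 1/a_t)] = 24.2345 km/s.
Δv₂ = |v_t − v_c| = |24.2345 − 19.1496| = 5.085 km/s.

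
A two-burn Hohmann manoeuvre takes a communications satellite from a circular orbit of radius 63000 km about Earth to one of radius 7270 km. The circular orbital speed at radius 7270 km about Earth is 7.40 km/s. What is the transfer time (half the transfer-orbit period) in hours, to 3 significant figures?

From the circular-orbit relation v² = μ/r at r = 7270 km: μ = v²r = (7.40)² × 7270 = 3.98105×10^5 km³/s².
Transfer-ellipse semi-major axis a_t = (r₁ + r₂)/2 = (63000 + 7270)/2 = 35135 km.
Transfer time t = π√(a_t³/μ) = π√((35135)³ / 3.98105×10^5) = 32790 s.
Converting: 32790 s ÷ 3600 s/hour = 9.11 hours.

t = 9.11 hours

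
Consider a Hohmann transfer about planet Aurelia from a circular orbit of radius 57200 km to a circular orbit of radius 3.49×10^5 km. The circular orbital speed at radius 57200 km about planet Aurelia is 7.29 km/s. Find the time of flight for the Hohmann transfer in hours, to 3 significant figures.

From the circular-orbit relation v² = μ/r at r = 57200 km: μ = v²r = (7.29)² × 57200 = 3.03984×10^6 km³/s².
Semi-major axis of the transfer orbit: a_t = (57200 + 3.490×10^5)/2 = 2.031×10^5 km.
Transfer time t = π√(a_t³/μ) = π√((2.031×10^5)³ / 3.03984×10^6) = 1.649×10^5 s.
Converting: 1.649×10^5 s ÷ 3600 s/hour = 45.8 hours.

t = 45.8 hours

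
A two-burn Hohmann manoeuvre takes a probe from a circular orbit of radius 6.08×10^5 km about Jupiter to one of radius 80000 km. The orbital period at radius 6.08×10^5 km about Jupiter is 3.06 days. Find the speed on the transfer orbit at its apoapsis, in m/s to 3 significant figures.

From Kepler's third law T² = 4π²r³/μ at r = 6.08×10^5 km, T = 3.06 days = 3.06 × 86400 s = 2.64384×10^5 s: μ = 4π²r³/T² = 1.26940×10^8 km³/s².
Semi-major axis of the transfer orbit: a_t = (6.080×10^5 + 80000)/2 = 3.440×10^5 km.
The apoapsis of the transfer ellipse is at r = 6.080×10^5 km.
Vis-viva: v = √[μ(2/r − 1/a_t)] = √[1.26940×10^8 × (2/6.080×10^5 − 1/3.440×10^5)] = 6.968 km/s.

v = 6970 m/s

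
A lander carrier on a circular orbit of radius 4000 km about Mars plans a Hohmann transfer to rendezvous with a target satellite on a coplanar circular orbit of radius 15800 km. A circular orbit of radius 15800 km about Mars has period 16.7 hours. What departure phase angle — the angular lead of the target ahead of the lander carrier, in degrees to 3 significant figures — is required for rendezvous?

From Kepler's third law T² = 4π²r³/μ at r = 15800 km, T = 16.7 hours = 16.7 × 3600 s = 60120 s: μ = 4π²r³/T² = 43081.7 km³/s².
Semi-major axis of the transfer orbit: a_t = (4000 + 15800)/2 = 9900 km.
The half-period of the transfer ellipse is t = π√(a_t³/μ) = 14909.3 s.
Target angular speed ω₂ = √(μ/r₂³) = 1.04511×10^-4 rad/s.
Angle swept by the target during transfer: ω₂·t = 1.5582 rad = 89.28°.
The lander carrier traverses 180° on the transfer ellipse, so the target must lead by 180° − 89.28° = 90.7°.

φ = 90.7°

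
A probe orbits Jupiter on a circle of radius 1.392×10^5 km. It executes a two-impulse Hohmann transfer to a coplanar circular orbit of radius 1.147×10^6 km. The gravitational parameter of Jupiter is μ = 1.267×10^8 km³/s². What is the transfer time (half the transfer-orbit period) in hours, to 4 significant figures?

The Hohmann ellipse has a_t = (r₁ + r₂)/2 = 6.431×10^5 km.
Half the transfer-orbit period gives t = π√(a_t³/μ) = 1.4394×10^5 s.
Converting: 1.4394×10^5 s ÷ 3600 s/hour = 39.98 hours.

t = 39.98 hours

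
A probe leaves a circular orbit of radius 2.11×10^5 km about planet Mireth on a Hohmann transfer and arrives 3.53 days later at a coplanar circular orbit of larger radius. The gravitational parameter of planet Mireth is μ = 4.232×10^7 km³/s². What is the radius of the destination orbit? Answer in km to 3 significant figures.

Transfer time t = 3.53 days = 3.04992×10^5 s, and t = π√(a_t³/μ).
So a_t = (μ t²/π²)^(1/3) = (4.232×10^7 × (3.04992×10^5)² / π²)^(1/3) = 7.3611×10^5 km.
Since a_t = (r₁ + r₂)/2, r₂ = 2a_t − r₁ = 2×7.3611×10^5 − 2.110×10^5 = 1.26122×10^6 km.

r₂ = 1.26×10^6 km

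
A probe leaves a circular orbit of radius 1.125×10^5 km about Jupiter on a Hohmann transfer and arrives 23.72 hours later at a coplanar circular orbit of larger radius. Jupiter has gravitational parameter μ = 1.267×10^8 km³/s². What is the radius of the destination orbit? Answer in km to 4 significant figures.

Transfer time t = 23.72 hours = 85392 s, and t = π√(a_t³/μ).
So a_t = (μ t²/π²)^(1/3) = (1.267×10^8 × (85392)² / π²)^(1/3) = 4.5405×10^5 km.
Since a_t = (r₁ + r₂)/2, r₂ = 2a_t − r₁ = 2×4.5405×10^5 − 1.125×10^5 = 7.956×10^5 km.

r₂ = 7.956×10^5 km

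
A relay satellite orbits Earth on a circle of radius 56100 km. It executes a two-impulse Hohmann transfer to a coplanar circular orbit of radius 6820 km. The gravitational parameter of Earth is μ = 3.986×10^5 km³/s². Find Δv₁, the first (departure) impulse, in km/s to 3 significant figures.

The Hohmann ellipse has a_t = (r₁ + r₂)/2 = 31460 km.
On the circular orbit at r = 56100 km, v_c = √(μ/r) = 2.66555 km/s.
Vis-viva on the transfer ellipse at r = 56100 km gives v_t = √[μ(2/r − 1/a_t)] = 1.24108 km/s.
Δv₁ = |v_t − v_c| = |1.24108 − 2.66555| = 1.424 km/s.

Δv₁ = 1.42 km/s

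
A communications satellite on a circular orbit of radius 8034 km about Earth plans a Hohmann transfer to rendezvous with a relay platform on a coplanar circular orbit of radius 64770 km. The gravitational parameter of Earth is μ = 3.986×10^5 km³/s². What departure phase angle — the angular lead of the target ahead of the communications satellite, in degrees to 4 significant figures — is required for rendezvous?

φ = 104.2°

The Hohmann ellipse has a_t = (r₁ + r₂)/2 = 36402 km.
Transfer time t = π√(a_t³/μ) = 34560 s.
Target angular speed ω₂ = √(μ/r₂³) = 3.8301×10^-5 rad/s.
Angle swept by the target during transfer: ω₂·t = 1.3237 rad = 75.84°.
Arrival is 180° from departure on the ellipse, so φ = 180° − 75.84° = 104.2°.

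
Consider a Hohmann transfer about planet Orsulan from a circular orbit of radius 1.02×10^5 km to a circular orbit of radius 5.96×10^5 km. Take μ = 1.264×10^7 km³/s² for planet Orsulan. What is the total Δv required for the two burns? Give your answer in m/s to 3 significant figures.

Semi-major axis of the transfer orbit: a_t = (1.020×10^5 + 5.960×10^5)/2 = 3.490×10^5 km.
At r₁ the circular-orbit speed is v₁ = √(μ/r₁) = 11.132 km/s.
On the transfer ellipse at r₁, vis-viva gives v_p = √[μ(2/r₁ − 1/a_t)] = 14.547 km/s.
First burn Δv₁ = |v_p − v₁| = 3.415 km/s.
At r₂, v₂ = √(μ/r₂) = 4.6052 km/s.
Transfer-orbit speed at r₂: v_a = √[μ(2/r₂ − 1/a_t)] = 2.4896 km/s.
Second burn Δv₂ = |v₂ − v_a| = 2.116 km/s.
Δv = Δv₁ + Δv₂ = 3.415 + 2.116 = 5.531 km/s.

Δv = 5530 m/s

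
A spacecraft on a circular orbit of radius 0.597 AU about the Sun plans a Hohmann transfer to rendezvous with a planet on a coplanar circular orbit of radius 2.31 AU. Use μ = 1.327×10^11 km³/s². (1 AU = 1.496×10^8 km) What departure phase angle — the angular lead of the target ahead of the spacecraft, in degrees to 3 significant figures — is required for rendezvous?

In km: r₁ = 0.597 × 1.496×10^8 = 8.93112×10^7 km; r₂ = 2.31 × 1.496×10^8 = 3.45576×10^8 km.
The Hohmann ellipse has a_t = (r₁ + r₂)/2 = 2.174436×10^8 km.
The half-period of the transfer ellipse is t = π√(a_t³/μ) = 2.765×10^7 s.
The target's mean motion on its circular orbit is ω₂ = √(μ/r₂³) = 5.670×10^-8 rad/s.
Angle swept by the target during transfer: ω₂·t = 1.568 rad = 89.84°.
Arrival is 180° from departure on the ellipse, so φ = 180° − 89.84° = 90.2°.

φ = 90.2°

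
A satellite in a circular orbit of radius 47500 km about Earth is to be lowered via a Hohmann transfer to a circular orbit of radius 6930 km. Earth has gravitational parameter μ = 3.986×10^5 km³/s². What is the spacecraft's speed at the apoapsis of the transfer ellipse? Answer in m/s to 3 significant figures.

v = 1460 m/s

Transfer-ellipse semi-major axis a_t = (r₁ + r₂)/2 = (47500 + 6930)/2 = 27215 km.
At apoapsis, r = 47500 km.
Applying v² = μ(2/r − 1/a_t): v = 1.462 km/s.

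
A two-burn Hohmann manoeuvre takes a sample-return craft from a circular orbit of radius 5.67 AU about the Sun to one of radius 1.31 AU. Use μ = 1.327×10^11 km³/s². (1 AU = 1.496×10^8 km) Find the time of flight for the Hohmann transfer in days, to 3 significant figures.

t = 1190 days

In km: r₁ = 5.67 × 1.496×10^8 = 8.48232×10^8 km; r₂ = 1.31 × 1.496×10^8 = 1.95976×10^8 km.
Semi-major axis of the transfer orbit: a_t = (8.48232×10^8 + 1.95976×10^8)/2 = 5.22104×10^8 km.
Transfer time t = π√(a_t³/μ) = π√((5.22104×10^8)³ / 1.327×10^11) = 1.029×10^8 s.
Converting: 1.029×10^8 s ÷ 86400 s/day = 1190 days.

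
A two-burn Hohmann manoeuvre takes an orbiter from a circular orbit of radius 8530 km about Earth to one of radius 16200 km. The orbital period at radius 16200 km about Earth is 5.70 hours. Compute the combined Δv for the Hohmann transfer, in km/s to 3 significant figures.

Δv = 1.83 km/s

From Kepler's third law T² = 4π²r³/μ at r = 16200 km, T = 5.70 hours = 5.70 × 3600 s = 20520 s: μ = 4π²r³/T² = 3.98612×10^5 km³/s².
The Hohmann ellipse has a_t = (r₁ + r₂)/2 = 12365 km.
At r₁ the circular-orbit speed is v₁ = √(μ/r₁) = 6.8360 km/s.
Transfer-orbit speed at r₁ (v² = μ(2/r − 1/a)): v_p = √[μ(2/r₁ − 1/a_t)] = 7.8246 km/s.
First burn Δv₁ = |v_p − v₁| = 0.9886 km/s.
Circular speed at r₂: v₂ = √(μ/r₂) = 4.9604 km/s.
Transfer-orbit speed at r₂: v_a = √[μ(2/r₂ − 1/a_t)] = 4.1200 km/s.
Second burn Δv₂ = |v₂ − v_a| = 0.8404 km/s.
Δv = Δv₁ + Δv₂ = 0.9886 + 0.8404 = 1.829 km/s.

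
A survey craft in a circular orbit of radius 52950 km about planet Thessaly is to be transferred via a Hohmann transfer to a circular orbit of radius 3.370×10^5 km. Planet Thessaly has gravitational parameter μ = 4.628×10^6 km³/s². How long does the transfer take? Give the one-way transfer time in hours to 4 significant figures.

Semi-major axis of the transfer orbit: a_t = (52950 + 3.370×10^5)/2 = 1.94975×10^5 km.
Half the transfer-orbit period gives t = π√(a_t³/μ) = 1.257×10^5 s.
Converting: 1.257×10^5 s ÷ 3600 s/hour = 34.92 hours.

t = 34.92 hours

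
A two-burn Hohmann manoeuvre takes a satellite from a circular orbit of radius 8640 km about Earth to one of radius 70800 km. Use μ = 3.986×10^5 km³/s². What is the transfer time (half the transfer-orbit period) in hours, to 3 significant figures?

Semi-major axis of the transfer orbit: a_t = (8640 + 70800)/2 = 39720 km.
Half the transfer-orbit period gives t = π√(a_t³/μ) = 39390 s.
Converting: 39390 s ÷ 3600 s/hour = 10.9 hours.

t = 10.9 hours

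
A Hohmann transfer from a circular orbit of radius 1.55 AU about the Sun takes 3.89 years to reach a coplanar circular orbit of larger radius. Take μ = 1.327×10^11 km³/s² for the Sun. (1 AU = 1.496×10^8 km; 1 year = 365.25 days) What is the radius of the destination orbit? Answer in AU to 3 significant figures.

In km: r₁ = 1.55 × 1.496×10^8 = 2.3188×10^8 km.
Transfer time t = 3.89 years × 365.25 × 86400 s = 1.22759064×10^8 s, and t = π√(a_t³/μ).
So a_t = (μ t²/π²)^(1/3) = (1.327×10^11 × (1.22759064×10^8)² / π²)^(1/3) = 5.8734×10^8 km.
Since a_t = (r₁ + r₂)/2, r₂ = 2a_t − r₁ = 2×5.8734×10^8 − 2.3188×10^8 = 9.428×10^8 km.
In AU: r₂ = 9.428×10^8 / 1.496×10^8 = 6.30 AU.

r₂ = 6.30 AU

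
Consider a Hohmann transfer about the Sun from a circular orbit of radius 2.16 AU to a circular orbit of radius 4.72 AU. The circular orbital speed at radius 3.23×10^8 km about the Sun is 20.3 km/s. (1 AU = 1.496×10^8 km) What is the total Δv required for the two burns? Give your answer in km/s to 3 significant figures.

From the circular-orbit relation v² = μ/r at r = 3.23×10^8 km: μ = v²r = (20.3)² × 3.23×10^8 = 1.33105×10^11 km³/s².
In km: r₁ = 2.16 × 1.496×10^8 = 3.23136×10^8 km; r₂ = 4.72 × 1.496×10^8 = 7.06112×10^8 km.
Transfer-ellipse semi-major axis a_t = (r₁ + r₂)/2 = (3.23136×10^8 + 7.06112×10^8)/2 = 5.14624×10^8 km.
At r₁ the circular-orbit speed is v₁ = √(μ/r₁) = 20.296 km/s.
On the transfer ellipse at r₁, vis-viva gives v_p = √[μ(2/r₁ − 1/a_t)] = 23.774 km/s.
First burn Δv₁ = |v_p − v₁| = 3.478 km/s.
At r₂, v₂ = √(μ/r₂) = 13.73 km/s.
Transfer-orbit speed at r₂: v_a = √[μ(2/r₂ − 1/a_t)] = 10.88 km/s.
Second burn Δv₂ = |v₂ − v_a| = 2.850 km/s.
Δv = Δv₁ + Δv₂ = 3.478 + 2.850 = 6.328 km/s.

Δv = 6.33 km/s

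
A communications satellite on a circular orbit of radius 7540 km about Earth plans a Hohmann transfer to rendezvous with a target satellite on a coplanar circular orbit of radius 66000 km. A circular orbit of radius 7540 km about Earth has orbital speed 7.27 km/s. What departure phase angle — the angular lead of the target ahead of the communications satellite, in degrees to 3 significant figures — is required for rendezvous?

From the circular-orbit relation v² = μ/r at r = 7540 km: μ = v²r = (7.27)² × 7540 = 3.98511×10^5 km³/s².
Transfer-ellipse semi-major axis a_t = (r₁ + r₂)/2 = (7540 + 66000)/2 = 36770 km.
The half-period of the transfer ellipse is t = π√(a_t³/μ) = 35090 s.
The target's mean motion on its circular orbit is ω₂ = √(μ/r₂³) = 3.723×10^-5 rad/s.
Angle swept by the target during transfer: ω₂·t = 1.3064 rad = 74.85°.
The communications satellite traverses 180° on the transfer ellipse, so the target must lead by 180° − 74.85° = 105°.

φ = 105°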